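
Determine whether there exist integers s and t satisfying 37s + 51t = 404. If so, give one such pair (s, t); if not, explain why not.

Since gcd(37, 51) = 1, every integer is an integer combination of 37 and 51.
Dividing repeatedly: 51 = 1·37 + 14, 37 = 2·14 + 9, 14 = 1·9 + 5, 9 = 1·5 + 4, 5 = 1·4 + 1, 4 = 4·1 + 0.
Back-substituting, 1 = 5 − 1·4 = 5 − (9 − 1·5) = −9 + 2·5 = −9 + 2·(14 − 1·9) = 2·14 − 3·9 = 2·14 − 3·(37 − 2·14) = −3·37 + 8·14 = −3·37 + 8·(51 − 1·37) = 8·51 − 11·37; that is, 37·(-11) + 51·8 = 1.
Times 404: 37·(-4444) + 51·3232 = 404, so (-4444, 3232) solves it.
Adding 88·51 to s and subtracting 88·37 from t gives the tidier solution (44, -24).
Indeed 37·44 + 51·(-24) = 1628 − 1224 = 404.

s = 44, t = -24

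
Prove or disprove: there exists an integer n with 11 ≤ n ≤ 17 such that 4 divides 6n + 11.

No, no such integer n in that range exists.

For n = 11, 12, …, 17 the values of 6n + 11 modulo 4 are 1, 3, 1, 3, 1, 3, 1 respectively.
The residue 0 does not occur, so no n in [11, 17] makes 6n + 11 a multiple of 4.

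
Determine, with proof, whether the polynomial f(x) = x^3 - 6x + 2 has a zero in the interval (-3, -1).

Yes, f has a root in the interval.

f(-3) = -7 and f(-1) = 7, which have opposite signs.
f is continuous everywhere (it is a polynomial), in particular on [-3, -1].
By the Intermediate Value Theorem, f takes the value 0 somewhere in the open interval.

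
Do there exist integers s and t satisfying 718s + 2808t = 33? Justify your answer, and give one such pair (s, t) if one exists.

No such integers exist.

Both 718 and 2808 are divisible by gcd(718, 2808) = 2, hence so is any combination 718s + 2808t.
However 33 leaves remainder 1 on division by 2.
Hence no integers s, t satisfy the equation.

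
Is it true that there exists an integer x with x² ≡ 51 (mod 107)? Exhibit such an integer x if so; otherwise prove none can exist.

Apply Euler's criterion with the prime 107: 51 is a quadratic residue iff 51^53 ≡ 1 (mod 107), and a non-residue iff it is ≡ −1.
Repeated squaring mod 107: 51^2 = 2601 ≡ 33; 51^4 ≡ 33² = 1089 ≡ 19; 51^8 ≡ 19² = 361 ≡ 40; 51^16 ≡ 40² = 1600 ≡ 102; 51^32 ≡ 102² = 10404 ≡ 25.
Since 53 = 32 + 16 + 4 + 1, 51^53 ≡ 25 · 102 · 19 · 51; multiplying out mod 107: 25·102 = 2550 ≡ 89, then 89·19 = 1691 ≡ 86, then 86·51 = 4386 ≡ 106. Thus 51^53 ≡ 106 ≡ −1 (mod 107).
The value −1 means 51 is a non-residue modulo 107, so x² ≡ 51 (mod 107) is impossible.

No, no such integer exists.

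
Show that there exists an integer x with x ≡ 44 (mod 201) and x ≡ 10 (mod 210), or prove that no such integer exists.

Reduce both congruences modulo 3, which divides 201 and 210: they say x ≡ 44 (mod 3) and x ≡ 10 (mod 3).
But 44 mod 3 = 2 while 10 mod 3 = 1, a contradiction.
So no integer satisfies both congruences.

There is no such integer.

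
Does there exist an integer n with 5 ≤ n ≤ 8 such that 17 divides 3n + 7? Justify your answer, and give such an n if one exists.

There is no such integer n in that range.

For n = 5, 6, 7, 8 the values of 3n + 7 modulo 17 are 5, 8, 11, 14 respectively.
None is 0, so 17 never divides 3n + 7 on this range.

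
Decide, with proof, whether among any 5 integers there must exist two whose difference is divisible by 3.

True.

There are exactly 3 possible remainders on division by 3.
Placing 5 integers into 3 classes, some class receives at least two — say a and b.
Equal remainders mean a − b ≡ 0 (mod 3), so 3 divides their difference.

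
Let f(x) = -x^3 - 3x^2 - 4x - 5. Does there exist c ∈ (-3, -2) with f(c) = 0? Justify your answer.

f(-3) = 7 and f(-2) = -1, which have opposite signs.
f is continuous everywhere (it is a polynomial), in particular on [-3, -2].
By the Intermediate Value Theorem, f takes the value 0 somewhere in the open interval.

Such a root exists.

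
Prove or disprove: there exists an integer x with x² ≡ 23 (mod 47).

47 is prime, so by Euler's criterion 23 is a square mod 47 iff 23^((47−1)/2) = 23^23 ≡ 1 (mod 47).
Repeated squaring mod 47: 23^2 = 529 ≡ 12; 23^4 ≡ 12² = 144 ≡ 3; 23^8 ≡ 3² = 9 ≡ 9; 23^16 ≡ 9² = 81 ≡ 34.
Since 23 = 16 + 4 + 2 + 1, 23^23 ≡ 34 · 3 · 12 · 23; multiplying out mod 47: 34·3 = 102 ≡ 8, then 8·12 = 96 ≡ 2, then 2·23 = 46 ≡ 46. Thus 23^23 ≡ 46 ≡ −1 (mod 47).
The value −1 means 23 is a non-residue modulo 47, so x² ≡ 23 (mod 47) is impossible.

There is no such integer.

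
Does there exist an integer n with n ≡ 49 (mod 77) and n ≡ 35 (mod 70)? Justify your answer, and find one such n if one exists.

gcd(77, 70) = 7. A simultaneous solution exists iff 49 ≡ 35 (mod 7); here 49 mod 7 = 0 = 35 mod 7, so it does.
Put n = 49 + 77t, so we need 77t ≡ 56 (mod 70), equivalently (divide by 7) 11t ≡ 8 (mod 10).
11 ≡ 1 (mod 10), so this reads 1t ≡ 8 (mod 10). So t ≡ 8 (mod 10).
Then n = 49 + 77·8 = 665.
Verify: 665 = 8·77 + 49 and 665 = 9·70 + 35. ✓

n = 665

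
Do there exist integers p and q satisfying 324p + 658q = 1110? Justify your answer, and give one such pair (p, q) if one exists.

p = 107, q = -51

Since gcd(324, 658) = 2 and 1110 = 2·555, Bézout's identity guarantees a solution.
Dividing through by 2 reduces the equation to 162p + 329q = 555.
Run the Euclidean algorithm on 329 and 162: 329 = 2·162 + 5, 162 = 32·5 + 2, 5 = 2·2 + 1, 2 = 2·1 + 0.
Unwinding: 1 = 5 − 2·2 = 5 − 2·(162 − 32·5) = −2·162 + 65·5 = −2·162 + 65·(329 − 2·162) = 65·329 − 132·162, i.e. 162·(-132) + 329·65 = 1.
Scaling by 555 gives the particular solution (p, q) = (-73260, 36075).
Shifting by a multiple of (329, −162) keeps it a solution: p = -73260 + 223·329 = 107, q = 36075 − 223·162 = -51.
Indeed 324·107 + 658·(-51) = 34668 − 33558 = 1110.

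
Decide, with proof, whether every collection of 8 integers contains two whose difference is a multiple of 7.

There are exactly 7 possible remainders on division by 7.
With 8 integers and only 7 classes, the pigeonhole principle forces two of them, say a and b, into the same class.
Their difference a − b is then a multiple of 7.

Yes, this is always true.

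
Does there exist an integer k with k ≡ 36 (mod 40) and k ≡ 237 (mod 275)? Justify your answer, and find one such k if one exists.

Reduce both congruences modulo 5, which divides 40 and 275: they say k ≡ 36 (mod 5) and k ≡ 237 (mod 5).
However 36 ≡ 1 and 237 ≡ 2 (mod 5), and 1 ≠ 2.
Therefore no such k exists.

No, no such integer exists.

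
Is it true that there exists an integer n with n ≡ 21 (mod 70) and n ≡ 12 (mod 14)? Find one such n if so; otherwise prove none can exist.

Reduce both congruences modulo 14, which divides 70 and 14: they say n ≡ 21 (mod 14) and n ≡ 12 (mod 14).
However 21 ≡ 7 and 12 ≡ 12 (mod 14), and 7 ≠ 12.
Therefore no such n exists.

No, no such integer exists.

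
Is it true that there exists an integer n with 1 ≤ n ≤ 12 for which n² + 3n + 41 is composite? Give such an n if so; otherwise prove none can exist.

n = 12

At n = 12: 12² + 3·12 + 41 = 221 = 13·17, which is composite.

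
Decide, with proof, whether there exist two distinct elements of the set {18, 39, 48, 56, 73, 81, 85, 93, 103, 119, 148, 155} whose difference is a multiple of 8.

Reduce each element mod 8: 18↦2, 39↦7, 48↦0, 56↦0, 73↦1, 81↦1, 85↦5, 93↦5, 103↦7, 119↦7, 148↦4, 155↦3. The residue 7 repeats (at 39 and 103), and 103 − 39 = 64 = 8·8.

39 and 103 are such a pair.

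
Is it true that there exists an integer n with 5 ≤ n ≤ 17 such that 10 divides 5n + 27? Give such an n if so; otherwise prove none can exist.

At n = 5, 5·5 + 27 = 52 ≡ 2 (mod 10), and each step in n adds 5, giving residues 2, 7, 2, 7, 2, 7, 2, 7, 2, 7, 2, 7, 2 for n = 5, 6, …, 17.
The residue 0 does not occur, so no n in [5, 17] makes 5n + 27 a multiple of 10.

There is no such integer n in that range.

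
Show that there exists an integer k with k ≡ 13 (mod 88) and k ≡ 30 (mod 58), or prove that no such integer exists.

Reduce both congruences modulo 2, which divides 88 and 58: they say k ≡ 13 (mod 2) and k ≡ 30 (mod 2).
However 13 ≡ 1 and 30 ≡ 0 (mod 2), and 1 ≠ 0.
Therefore no such k exists.

No, no such integer exists.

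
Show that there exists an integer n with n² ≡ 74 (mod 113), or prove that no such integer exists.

113 is prime, so by Euler's criterion 74 is a square mod 113 iff 74^((113−1)/2) = 74^56 ≡ 1 (mod 113).
Squaring successively (mod 113): 74^2 = 5476 ≡ 52; 74^4 ≡ 52² = 2704 ≡ 105; 74^8 ≡ 105² = 11025 ≡ 64; 74^16 ≡ 64² = 4096 ≡ 28; 74^32 ≡ 28² = 784 ≡ 106.
Since 56 = 32 + 16 + 8, 74^56 ≡ 106 · 28 · 64; multiplying out mod 113: 106·28 = 2968 ≡ 30, then 30·64 = 1920 ≡ 112. Thus 74^56 ≡ 112 ≡ −1 (mod 113).
By Euler's criterion 74 is a quadratic non-residue mod 113: no n satisfies n² ≡ 74 (mod 113).

No such integer exists.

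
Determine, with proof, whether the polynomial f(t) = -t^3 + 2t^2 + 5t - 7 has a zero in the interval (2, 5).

f(2) = 3 and f(5) = -57, which have opposite signs.
Since f is a polynomial it is continuous on [2, 5].
By the Intermediate Value Theorem f must vanish at some point of (2, 5).

Such a root exists.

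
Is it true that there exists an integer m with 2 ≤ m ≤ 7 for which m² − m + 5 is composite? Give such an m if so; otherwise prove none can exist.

At m = 5: 5² − 5 + 5 = 25 = 5·5, which is composite.

m = 5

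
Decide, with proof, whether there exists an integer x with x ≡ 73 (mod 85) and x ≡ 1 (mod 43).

Since 85 and 43 share no common factor, CRT says the pair of congruences has a solution (unique mod 3655).
Write x = 73 + 85t and require 73 + 85t ≡ 1 (mod 43), i.e. 85t ≡ 14 (mod 43).
85 ≡ 42 (mod 43), so this reads 42t ≡ 14 (mod 43). To invert 42 modulo 43: 43 = 1·42 + 1, 42 = 42·1 + 0, and unwinding, 1 = 43 − 1·42. Thus 42⁻¹ ≡ -1 ≡ 42 (mod 43).
Therefore t ≡ 42·14 = 588 ≡ 29 (mod 43).
With t = 29: x = 73 + 85·29 = 2538.
Indeed 2538 ≡ 73 (mod 85) and 2538 ≡ 1 (mod 43).

x = 2538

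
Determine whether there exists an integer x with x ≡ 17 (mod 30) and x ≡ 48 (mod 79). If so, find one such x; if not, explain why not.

x = 917

Since 30 and 79 share no common factor, CRT says the pair of congruences has a solution (unique mod 2370).
Any solution of the first congruence is x = 17 + 30t; substituting into the second, 30t ≡ 48 − 17 ≡ 31 (mod 79).
Note 30·29 = 870 ≡ 1 (mod 79) (as 870 − 1 = 11·79), so 30⁻¹ ≡ 29.
Therefore t ≡ 29·31 = 899 ≡ 30 (mod 79).
Taking t = 30 gives x = 17 + 30·30 = 917.
Verify: 917 = 30·30 + 17 and 917 = 11·79 + 48. ✓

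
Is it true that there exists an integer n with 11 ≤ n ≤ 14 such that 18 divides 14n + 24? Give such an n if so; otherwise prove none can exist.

At n = 11, 14·11 + 24 = 178 ≡ 16 (mod 18), and each step in n adds 14, giving residues 16, 12, 8, 4 for n = 11, 12, 13, 14.
Since 0 is absent from this list, 18 ∤ 14n + 24 for every n with 11 ≤ n ≤ 14.

There is no such integer n in that range.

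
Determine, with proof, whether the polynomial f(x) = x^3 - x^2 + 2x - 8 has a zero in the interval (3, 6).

No.

f(3) = 16 and f(6) = 184, both positive.
f'(x) = 3x^2 - 2x + 2 has discriminant (-2)² − 4·3·2 = -20 < 0, so f' has no real roots and is positive for every real x.
So f is strictly increasing; between 3 and 6 its values lie between f(3) = 16 and f(6) = 184, all positive. Therefore f has no root in (3, 6).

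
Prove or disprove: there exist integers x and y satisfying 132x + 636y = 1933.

No, no such integers exist.

Both 132 and 636 are divisible by gcd(132, 636) = 12, hence so is any combination 132x + 636y.
But 1933 is not a multiple of 12 (it leaves remainder 1).
Therefore 132x + 636y = 1933 has no solution in integers.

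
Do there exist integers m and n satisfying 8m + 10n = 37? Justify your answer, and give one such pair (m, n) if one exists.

gcd(8, 10) = 2, so every integer of the form 8m + 10n is a multiple of 2.
But 37 = 2·18 + 1, so 2 ∤ 37.
So the equation is unsolvable over ℤ.

No such integers exist.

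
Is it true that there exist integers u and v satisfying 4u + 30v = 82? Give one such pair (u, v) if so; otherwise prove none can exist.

u = 13, v = 1

Every value of 4u + 30v is a multiple of gcd(4, 30) = 2; since 2 ∣ 82, solutions exist.
Dividing through by 2 reduces the equation to 2u + 15v = 41.
Run the Euclidean algorithm on 15 and 2: 15 = 7·2 + 1, 2 = 2·1 + 0.
Back-substituting, 1 = 15 − 7·2; that is, 2·(-7) + 15·1 = 1.
Times 41: 2·(-287) + 15·41 = 41, so (-287, 41) solves it.
The general solution is u = -287 + 15k, v = 41 − 2k; taking k = 20 gives the smaller pair u = 13, v = 1.
Indeed 4·13 + 30·1 = 52 + 30 = 82.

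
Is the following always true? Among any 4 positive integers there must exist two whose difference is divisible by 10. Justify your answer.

No; for instance {25, 26, 27, 28} is a counterexample.

Consider the 4 integers 25, 26, 27, 28. They lie in distinct residue classes modulo 10, since 4 ≤ 10.
The differences between them range over 1, …, 3, none of which is divisible by 10.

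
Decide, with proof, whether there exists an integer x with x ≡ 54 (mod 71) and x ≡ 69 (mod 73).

Since 71 and 73 share no common factor, CRT says the pair of congruences has a solution (unique mod 5183).
Write x = 54 + 71t and require 54 + 71t ≡ 69 (mod 73), i.e. 71t ≡ 15 (mod 73).
Note 71·36 = 2556 ≡ 1 (mod 73) (as 2556 − 1 = 35·73), so 71⁻¹ ≡ 36.
Multiplying by 36: t ≡ 36·15 = 540 ≡ 29 (mod 73).
Taking t = 29 gives x = 54 + 71·29 = 2113.
Indeed 2113 ≡ 54 (mod 71) and 2113 ≡ 69 (mod 73).

x = 2113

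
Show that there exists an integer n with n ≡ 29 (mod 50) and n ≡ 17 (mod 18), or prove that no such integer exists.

The moduli are not coprime: gcd(50, 18) = 2. Compatibility requires 2 ∣ (17 − 29) = -12, which holds, so solutions exist.
List candidates n ≡ 29 (mod 50): 29, 79, 129, 179. Modulo 18 these are 11, 7, 3, 17; 179 gives 17 as required.
Indeed 179 ≡ 29 (mod 50) and 179 ≡ 17 (mod 18).

n = 179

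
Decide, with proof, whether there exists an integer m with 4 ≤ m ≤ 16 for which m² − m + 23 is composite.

m = 14

At m = 14: 14² − 14 + 23 = 205 = 5·41, which is composite.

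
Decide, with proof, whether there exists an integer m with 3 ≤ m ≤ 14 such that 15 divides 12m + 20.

There is no such integer m in that range.

For m = 3, 4, …, 14 the values of 12m + 20 modulo 15 are 11, 8, 5, 2, 14, 11, 8, 5, 2, 14, 11, 8 respectively.
The residue 0 does not occur, so no m in [3, 14] makes 12m + 20 a multiple of 15.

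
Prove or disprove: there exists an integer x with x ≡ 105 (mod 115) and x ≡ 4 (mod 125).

gcd(115, 125) = 5. If x ≡ 105 (mod 115) and x ≡ 4 (mod 125), then x ≡ 105 (mod 5) and x ≡ 4 (mod 5).
However 105 ≡ 0 and 4 ≡ 4 (mod 5), and 0 ≠ 4.
So no integer satisfies both congruences.

No, no such integer exists.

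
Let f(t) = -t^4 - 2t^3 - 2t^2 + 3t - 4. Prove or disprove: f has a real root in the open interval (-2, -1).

f(-2) = -18 and f(-1) = -8, both negative, so a sign-change argument is unavailable; we show f keeps this sign on the whole interval.
Substitute t = -1 − u, where 0 < u < 1 on the interval. Expanding, f(-1 − u) = -u^4 - 2u^3 - 2u^2 - 5u - 8.
The nonzero coefficients here are all negative, so for u > 0 every term is negative (or zero), and the constant term -8 is strictly negative.
So f is strictly negative on (-2, -1); no root exists in the interval.

f has no root in that interval.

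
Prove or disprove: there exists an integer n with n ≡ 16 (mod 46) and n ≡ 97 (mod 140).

No such integer exists.

gcd(46, 140) = 2. If n ≡ 16 (mod 46) and n ≡ 97 (mod 140), then n ≡ 16 (mod 2) and n ≡ 97 (mod 2).
However 16 ≡ 0 and 97 ≡ 1 (mod 2), and 0 ≠ 1.
So no integer satisfies both congruences.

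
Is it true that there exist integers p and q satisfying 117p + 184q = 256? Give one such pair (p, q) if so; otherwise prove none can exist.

Since gcd(117, 184) = 1, every integer is an integer combination of 117 and 184.
Run the Euclidean algorithm on 184 and 117: 184 = 1·117 + 67, 117 = 1·67 + 50, 67 = 1·50 + 17, 50 = 2·17 + 16, 17 = 1·16 + 1, 16 = 16·1 + 0.
Working back up the chain: 1 = 17 − 1·16 = 17 − (50 − 2·17) = −50 + 3·17 = −50 + 3·(67 − 1·50) = 3·67 − 4·50 = 3·67 − 4·(117 − 1·67) = −4·117 + 7·67 = −4·117 + 7·(184 − 1·117) = 7·184 − 11·117. So 117·(-11) + 184·7 = 1.
Times 256: 117·(-2816) + 184·1792 = 256, so (-2816, 1792) solves it.
Shifting by a multiple of (184, −117) keeps it a solution: p = -2816 + 16·184 = 128, q = 1792 − 16·117 = -80.
Check: 117·128 + 184·(-80) = 14976 − 14720 = 256. ✓

p = 128, q = -80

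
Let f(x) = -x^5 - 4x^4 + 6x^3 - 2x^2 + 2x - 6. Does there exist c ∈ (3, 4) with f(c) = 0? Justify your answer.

The endpoint values f(3) = -423 and f(4) = -1694 are both negative. Claim: f(x) < 0 for every x in (3, 4).
Shift to the endpoint 3: with x = 3 + u (0 < u < 1), one computes f(3 + u) = -u^5 - 19u^4 - 132u^3 - 434u^2 - 685u - 423.
All 6 nonzero coefficients of this polynomial in u are negative; hence for u > 0 the value is a sum of negative terms (the constant -423 among them).
Therefore f(x) < 0 throughout (3, 4), and f has no zero there.

f has no root in that interval.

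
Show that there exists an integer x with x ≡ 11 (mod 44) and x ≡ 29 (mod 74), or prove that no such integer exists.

x = 1287

gcd(44, 74) = 2. A simultaneous solution exists iff 11 ≡ 29 (mod 2); here 11 mod 2 = 1 = 29 mod 2, so it does.
Write x = 11 + 44t. Then 44t ≡ 29 − 11 ≡ 18 (mod 74); dividing through by 2 gives 22t ≡ 9 (mod 37).
To invert 22 modulo 37: 37 = 1·22 + 15, 22 = 1·15 + 7, 15 = 2·7 + 1, 7 = 7·1 + 0, and unwinding, 1 = 15 − 2·7 = 15 − 2·(22 − 1·15) = −2·22 + 3·15 = −2·22 + 3·(37 − 1·22) = 3·37 − 5·22. Thus 22⁻¹ ≡ -5 ≡ 32 (mod 37).
Therefore t ≡ 32·9 = 288 ≡ 29 (mod 37).
Then x = 11 + 44·29 = 1287.
Check: 1287 mod 44 = 11, 1287 mod 74 = 29. ✓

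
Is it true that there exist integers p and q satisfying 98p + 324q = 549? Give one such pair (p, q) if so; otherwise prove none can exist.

No, no such integers exist.

gcd(98, 324) = 2, so every integer of the form 98p + 324q is a multiple of 2.
However 549 leaves remainder 1 on division by 2.
So the equation is unsolvable over ℤ.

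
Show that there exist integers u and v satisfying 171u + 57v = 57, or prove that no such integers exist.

u = 0, v = 1

Since gcd(171, 57) = 57 and 57 = 57·1, Bézout's identity guarantees a solution.
Dividing through by 57 reduces the equation to 3u + 1v = 1.
The coefficient of v is 1, so setting u = 0 and v = 1 already solves it.
Check: 171·0 + 57·1 = 0 + 57 = 57. ✓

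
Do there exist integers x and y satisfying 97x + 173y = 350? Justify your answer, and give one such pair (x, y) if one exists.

Since gcd(97, 173) = 1, every integer is an integer combination of 97 and 173.
Euclidean algorithm: 173 = 1·97 + 76, 97 = 1·76 + 21, 76 = 3·21 + 13, 21 = 1·13 + 8, 13 = 1·8 + 5, 8 = 1·5 + 3, 5 = 1·3 + 2, 3 = 1·2 + 1, 2 = 2·1 + 0.
Back-substituting, 1 = 3 − 1·2 = 3 − (5 − 1·3) = −5 + 2·3 = −5 + 2·(8 − 1·5) = 2·8 − 3·5 = 2·8 − 3·(13 − 1·8) = −3·13 + 5·8 = −3·13 + 5·(21 − 1·13) = 5·21 − 8·13 = 5·21 − 8·(76 − 3·21) = −8·76 + 29·21 = −8·76 + 29·(97 − 1·76) = 29·97 − 37·76 = 29·97 − 37·(173 − 1·97) = −37·173 + 66·97; that is, 97·66 + 173·(-37) = 1.
Multiplying through by 350: x = 66·350 = 23100, y = (-37)·350 = -12950 is a solution.
Subtracting 133·173 from x and adding 133·97 to y gives the tidier solution (91, -49).
Indeed 97·91 + 173·(-49) = 8827 − 8477 = 350.

x = 91, y = -49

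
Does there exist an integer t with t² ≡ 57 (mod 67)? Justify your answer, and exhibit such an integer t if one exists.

67 is prime, so by Euler's criterion 57 is a square mod 67 iff 57^((67−1)/2) = 57^33 ≡ 1 (mod 67).
Repeated squaring mod 67: 57^2 = 3249 ≡ 33; 57^4 ≡ 33² = 1089 ≡ 17; 57^8 ≡ 17² = 289 ≡ 21; 57^16 ≡ 21² = 441 ≡ 39; 57^32 ≡ 39² = 1521 ≡ 47.
Since 33 = 32 + 1, 57^33 ≡ 47 · 57; multiplying out mod 67: 47·57 = 2679 ≡ 66. Thus 57^33 ≡ 66 ≡ −1 (mod 67).
By Euler's criterion 57 is a quadratic non-residue mod 67: no t satisfies t² ≡ 57 (mod 67).

There is no such integer.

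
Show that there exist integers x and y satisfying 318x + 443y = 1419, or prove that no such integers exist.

x = 17, y = -9

318 and 443 are coprime, so 318x + 443y ranges over all of ℤ.
Run the Euclidean algorithm on 443 and 318: 443 = 1·318 + 125, 318 = 2·125 + 68, 125 = 1·68 + 57, 68 = 1·57 + 11, 57 = 5·11 + 2, 11 = 5·2 + 1, 2 = 2·1 + 0.
Back-substituting, 1 = 11 − 5·2 = 11 − 5·(57 − 5·11) = −5·57 + 26·11 = −5·57 + 26·(68 − 1·57) = 26·68 − 31·57 = 26·68 − 31·(125 − 1·68) = −31·125 + 57·68 = −31·125 + 57·(318 − 2·125) = 57·318 − 145·125 = 57·318 − 145·(443 − 1·318) = −145·443 + 202·318; that is, 318·202 + 443·(-145) = 1.
Scaling by 1419 gives the particular solution (x, y) = (286638, -205755).
Shifting by a multiple of (443, −318) keeps it a solution: x = 286638 − 647·443 = 17, y = -205755 + 647·318 = -9.
Indeed 318·17 + 443·(-9) = 5406 − 3987 = 1419.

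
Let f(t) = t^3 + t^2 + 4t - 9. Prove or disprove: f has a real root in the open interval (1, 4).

f(1) = -3 and f(4) = 87, which have opposite signs.
As a polynomial, f is continuous on every closed interval.
By the Intermediate Value Theorem f must vanish at some point of (1, 4).

Such a root exists.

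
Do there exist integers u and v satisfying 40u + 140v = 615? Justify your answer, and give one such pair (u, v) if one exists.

There are no such integers.

gcd(40, 140) = 20, so every integer of the form 40u + 140v is a multiple of 20.
But 615 = 20·30 + 15, so 20 ∤ 615.
Hence no integers u, v satisfy the equation.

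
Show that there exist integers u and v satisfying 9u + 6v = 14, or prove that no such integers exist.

Both 9 and 6 are divisible by gcd(9, 6) = 3, hence so is any combination 9u + 6v.
However 14 leaves remainder 2 on division by 3.
Therefore 9u + 6v = 14 has no solution in integers.

No, no such integers exist.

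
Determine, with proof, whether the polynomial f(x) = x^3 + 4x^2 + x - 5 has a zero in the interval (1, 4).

f(1) = 1 and f(4) = 127, both positive, so a sign-change argument is unavailable; we show f keeps this sign on the whole interval.
Substitute x = 1 + u, where 0 < u < 3 on the interval. Expanding, f(1 + u) = u^3 + 7u^2 + 12u + 1.
All 4 nonzero coefficients of this polynomial in u are positive; hence for u > 0 the value is a sum of positive terms (the constant 1 among them).
Therefore f(x) > 0 throughout (1, 4), and f has no zero there.

f has no root in that interval.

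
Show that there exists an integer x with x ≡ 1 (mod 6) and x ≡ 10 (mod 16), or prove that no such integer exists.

No, no such integer exists.

Both moduli are multiples of 2 = gcd(6, 16), so any solution would satisfy x ≡ 1 and x ≡ 10 modulo 2 simultaneously.
However 1 ≡ 1 and 10 ≡ 0 (mod 2), and 1 ≠ 0.
Hence the system has no solution.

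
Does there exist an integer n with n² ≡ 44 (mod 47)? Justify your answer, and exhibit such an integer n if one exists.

Apply Euler's criterion with the prime 47: 44 is a quadratic residue iff 44^23 ≡ 1 (mod 47), and a non-residue iff it is ≡ −1.
Repeated squaring mod 47: 44^2 = 1936 ≡ 9; 44^4 ≡ 9² = 81 ≡ 34; 44^8 ≡ 34² = 1156 ≡ 28; 44^16 ≡ 28² = 784 ≡ 32.
Since 23 = 16 + 4 + 2 + 1, 44^23 ≡ 32 · 34 · 9 · 44; multiplying out mod 47: 32·34 = 1088 ≡ 7, then 7·9 = 63 ≡ 16, then 16·44 = 704 ≡ 46. Thus 44^23 ≡ 46 ≡ −1 (mod 47).
The value −1 means 44 is a non-residue modulo 47, so n² ≡ 44 (mod 47) is impossible.

There is no such integer.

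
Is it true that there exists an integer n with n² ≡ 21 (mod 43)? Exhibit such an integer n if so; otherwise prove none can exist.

Take n = 35. Then 35² = 1225 = 28·43 + 21, so 35² ≡ 21 (mod 43).

n = 35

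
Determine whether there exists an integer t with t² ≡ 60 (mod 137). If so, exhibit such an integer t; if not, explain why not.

Take t = 34. Then 34² = 1156 = 8·137 + 60, so 34² ≡ 60 (mod 137).

t = 34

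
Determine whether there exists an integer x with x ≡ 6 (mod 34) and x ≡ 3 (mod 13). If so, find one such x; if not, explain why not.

gcd(34, 13) = 1, so the Chinese Remainder Theorem guarantees exactly one residue class mod 442 satisfying both.
Write x = 6 + 34t and require 6 + 34t ≡ 3 (mod 13), i.e. 34t ≡ 10 (mod 13).
34 ≡ 8 (mod 13), so this reads 8t ≡ 10 (mod 13). Since 8·5 = 40 = 3·13 + 1, the inverse of 8 mod 13 is 5.
Therefore t ≡ 5·10 = 50 ≡ 11 (mod 13).
With t = 11: x = 6 + 34·11 = 380.
Check: 380 mod 34 = 6, 380 mod 13 = 3. ✓

x = 380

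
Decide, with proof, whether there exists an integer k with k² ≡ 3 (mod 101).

Apply Euler's criterion with the prime 101: 3 is a quadratic residue iff 3^50 ≡ 1 (mod 101), and a non-residue iff it is ≡ −1.
Repeated squaring mod 101: 3^2 = 9 ≡ 9; 3^4 ≡ 9² = 81 ≡ 81; 3^8 ≡ 81² = 6561 ≡ 97; 3^16 ≡ 97² = 9409 ≡ 16; 3^32 ≡ 16² = 256 ≡ 54.
Since 50 = 32 + 16 + 2, 3^50 ≡ 54 · 16 · 9; multiplying out mod 101: 54·16 = 864 ≡ 56, then 56·9 = 504 ≡ 100. Thus 3^50 ≡ 100 ≡ −1 (mod 101).
The value −1 means 3 is a non-residue modulo 101, so k² ≡ 3 (mod 101) is impossible.

There is no such integer.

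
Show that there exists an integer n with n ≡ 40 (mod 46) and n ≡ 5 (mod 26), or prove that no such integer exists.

Reduce both congruences modulo 2, which divides 46 and 26: they say n ≡ 40 (mod 2) and n ≡ 5 (mod 2).
But 40 mod 2 = 0 while 5 mod 2 = 1, a contradiction.
So no integer satisfies both congruences.

No such integer exists.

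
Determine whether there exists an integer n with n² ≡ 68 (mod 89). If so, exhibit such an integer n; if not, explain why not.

n = 54 works: 54² = 2916, and 2916 − 68 = 2848 = 32·89.

n = 54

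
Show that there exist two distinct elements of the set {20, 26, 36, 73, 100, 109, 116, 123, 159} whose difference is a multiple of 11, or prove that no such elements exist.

Two integers differ by a multiple of 11 exactly when they have the same residue mod 11. The residues are 20↦9, 26↦4, 36↦3, 73↦7, 100↦1, 109↦10, 116↦6, 123↦2, 159↦5.
These 9 residues are pairwise different, hence no difference of two elements is divisible by 11.

There is no such pair.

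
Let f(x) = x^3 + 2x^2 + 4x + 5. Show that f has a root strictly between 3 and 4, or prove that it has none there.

f(3) = 62 and f(4) = 117, both positive.
f'(x) = 3x^2 + 4x + 4 has discriminant 4² − 4·3·4 = -32 < 0, so f' has no real roots and is positive for every real x.
So f is strictly increasing; between 3 and 4 its values lie between f(3) = 62 and f(4) = 117, all positive. Therefore f has no root in (3, 4).

f has no root in that interval.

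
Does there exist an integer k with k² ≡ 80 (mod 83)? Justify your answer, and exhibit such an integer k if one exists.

There is no such integer.

Apply Euler's criterion with the prime 83: 80 is a quadratic residue iff 80^41 ≡ 1 (mod 83), and a non-residue iff it is ≡ −1.
Repeated squaring mod 83: 80^2 = 6400 ≡ 9; 80^4 ≡ 9² = 81 ≡ 81; 80^8 ≡ 81² = 6561 ≡ 4; 80^16 ≡ 4² = 16 ≡ 16; 80^32 ≡ 16² = 256 ≡ 7.
Since 41 = 32 + 8 + 1, 80^41 ≡ 7 · 4 · 80; multiplying out mod 83: 7·4 = 28 ≡ 28, then 28·80 = 2240 ≡ 82. Thus 80^41 ≡ 82 ≡ −1 (mod 83).
By Euler's criterion 80 is a quadratic non-residue mod 83: no k satisfies k² ≡ 80 (mod 83).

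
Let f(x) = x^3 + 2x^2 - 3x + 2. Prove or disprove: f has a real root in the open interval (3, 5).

No such root exists.

The endpoint values f(3) = 38 and f(5) = 162 are both positive. Claim: f(x) > 0 for every x in (3, 5).
Substitute x = 3 + u, where 0 < u < 2 on the interval. Expanding, f(3 + u) = u^3 + 11u^2 + 36u + 38.
The nonzero coefficients here are all positive, so for u > 0 every term is positive (or zero), and the constant term 38 is strictly positive.
So f is strictly positive on (3, 5); no root exists in the interval.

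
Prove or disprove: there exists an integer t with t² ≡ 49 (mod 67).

t = 7

Take t = 7. Then 7² = 49, and since 0 ≤ 49 < 67 this is already reduced: 7² ≡ 49 (mod 67).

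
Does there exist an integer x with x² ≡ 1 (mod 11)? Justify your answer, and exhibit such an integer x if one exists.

x = 10

Take x = 10. Then 10² = 100 = 9·11 + 1, so 10² ≡ 1 (mod 11).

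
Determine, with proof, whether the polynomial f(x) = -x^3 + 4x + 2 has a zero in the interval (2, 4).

Such a root exists.

f(2) = 2 and f(4) = -46, which have opposite signs.
As a polynomial, f is continuous on every closed interval.
By the Intermediate Value Theorem f must vanish at some point of (2, 4).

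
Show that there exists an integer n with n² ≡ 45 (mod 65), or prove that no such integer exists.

There is no such integer.

Since 13 ∣ 65, a solution of n² ≡ 45 (mod 65) would also satisfy n² ≡ 45 ≡ 6 (mod 13).
Squares mod 13 repeat after n = 6 (as (−n)² = n²); for n = 0..6 they are 0, 1, 4, 9, 3, 12, 10.
So the quadratic residues mod 13 are {0, 1, 3, 4, 9, 10, 12}, and 6 is not among them.
Hence no integer n has n² ≡ 45 (mod 65).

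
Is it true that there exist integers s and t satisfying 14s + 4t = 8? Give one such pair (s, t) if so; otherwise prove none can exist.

Every value of 14s + 4t is a multiple of gcd(14, 4) = 2; since 2 ∣ 8, solutions exist.
Dividing through by 2 reduces the equation to 7s + 2t = 4.
Run the Euclidean algorithm on 7 and 2: 7 = 3·2 + 1, 2 = 2·1 + 0.
Back-substituting, 1 = 7 − 3·2; that is, 7·1 + 2·(-3) = 1.
Multiplying through by 4: s = 1·4 = 4, t = (-3)·4 = -12 is a solution.
Shifting by a multiple of (2, −7) keeps it a solution: s = 4 − 2·2 = 0, t = -12 + 2·7 = 2.
Check: 14·0 + 4·2 = 0 + 8 = 8. ✓

s = 0, t = 2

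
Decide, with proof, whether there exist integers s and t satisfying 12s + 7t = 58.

12 and 7 are coprime, so 12s + 7t ranges over all of ℤ.
Run the Euclidean algorithm on 12 and 7: 12 = 1·7 + 5, 7 = 1·5 + 2, 5 = 2·2 + 1, 2 = 2·1 + 0.
Unwinding: 1 = 5 − 2·2 = 5 − 2·(7 − 1·5) = −2·7 + 3·5 = −2·7 + 3·(12 − 1·7) = 3·12 − 5·7, i.e. 12·3 + 7·(-5) = 1.
Scaling by 58 gives the particular solution (s, t) = (174, -290).
Shifting by a multiple of (7, −12) keeps it a solution: s = 174 − 24·7 = 6, t = -290 + 24·12 = -2.
Check: 12·6 + 7·(-2) = 72 − 14 = 58. ✓

s = 6, t = -2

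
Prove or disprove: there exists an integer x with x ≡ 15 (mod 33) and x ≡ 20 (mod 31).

x = 609

The moduli 33 and 31 are coprime, so by the Chinese Remainder Theorem a unique solution modulo 1023 exists.
Write x = 15 + 33t and require 15 + 33t ≡ 20 (mod 31), i.e. 33t ≡ 5 (mod 31).
33 ≡ 2 (mod 31), so this reads 2t ≡ 5 (mod 31). Since 2·16 = 32 = 1·31 + 1, the inverse of 2 mod 31 is 16.
Multiplying by 16: t ≡ 16·5 = 80 ≡ 18 (mod 31).
Taking t = 18 gives x = 15 + 33·18 = 609.
Verify: 609 = 18·33 + 15 and 609 = 19·31 + 20. ✓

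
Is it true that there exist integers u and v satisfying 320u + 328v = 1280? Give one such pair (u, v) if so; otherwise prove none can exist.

u = 4, v = 0

gcd(320, 328) = 8, and 8 divides 1280, so integer solutions exist.
Dividing through by 8 reduces the equation to 40u + 41v = 160.
Run the Euclidean algorithm on 41 and 40: 41 = 1·40 + 1, 40 = 40·1 + 0.
Unwinding: 1 = 41 − 1·40, i.e. 40·(-1) + 41·1 = 1.
Times 160: 40·(-160) + 41·160 = 160, so (-160, 160) solves it.
Adding 4·41 to u and subtracting 4·40 from v gives the tidier solution (4, 0).
Check: 320·4 + 328·0 = 1280 + 0 = 1280. ✓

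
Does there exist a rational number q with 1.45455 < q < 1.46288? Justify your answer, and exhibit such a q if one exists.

q = 19/13

Scale by 13: the interval becomes (18.90915, 19.01744), which contains the integer 19.
So q = 19/13 works: it is a ratio of integers, and dividing 13·1.45455 < 19 < 13·1.46288 through by 13 gives 1.45455 < 19/13 < 1.46288.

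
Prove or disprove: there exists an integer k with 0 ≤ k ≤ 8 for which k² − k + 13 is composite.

k = 8

At k = 8: 8² − 8 + 13 = 69 = 3·23, which is composite.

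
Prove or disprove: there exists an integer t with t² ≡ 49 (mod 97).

t = 90

Take t = 90. Then 90² = 8100 = 83·97 + 49, so 90² ≡ 49 (mod 97).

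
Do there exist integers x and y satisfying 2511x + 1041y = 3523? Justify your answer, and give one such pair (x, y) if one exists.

No such integers exist.

Any value of 2511x + 1041y is a multiple of gcd(2511, 1041) = 3.
But 3523 = 3·1174 + 1, so 3 ∤ 3523.
Therefore 2511x + 1041y = 3523 has no solution in integers.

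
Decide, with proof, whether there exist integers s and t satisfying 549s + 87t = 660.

Since gcd(549, 87) = 3 and 660 = 3·220, Bézout's identity guarantees a solution.
Dividing through by 3 reduces the equation to 183s + 29t = 220.
Euclidean algorithm: 183 = 6·29 + 9, 29 = 3·9 + 2, 9 = 4·2 + 1, 2 = 2·1 + 0.
Unwinding: 1 = 9 − 4·2 = 9 − 4·(29 − 3·9) = −4·29 + 13·9 = −4·29 + 13·(183 − 6·29) = 13·183 − 82·29, i.e. 183·13 + 29·(-82) = 1.
Multiplying through by 220: s = 13·220 = 2860, t = (-82)·220 = -18040 is a solution.
Subtracting 98·29 from s and adding 98·183 to t gives the tidier solution (18, -106).
Indeed 549·18 + 87·(-106) = 9882 − 9222 = 660.

s = 18, t = -106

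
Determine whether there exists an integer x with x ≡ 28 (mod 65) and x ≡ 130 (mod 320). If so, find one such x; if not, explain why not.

There is no such integer.

Reduce both congruences modulo 5, which divides 65 and 320: they say x ≡ 28 (mod 5) and x ≡ 130 (mod 5).
However 28 ≡ 3 and 130 ≡ 0 (mod 5), and 3 ≠ 0.
Therefore no such x exists.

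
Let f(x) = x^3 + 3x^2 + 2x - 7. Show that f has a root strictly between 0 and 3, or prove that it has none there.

f(0) = -7 and f(3) = 53, which have opposite signs.
f is continuous everywhere (it is a polynomial), in particular on [0, 3].
By the Intermediate Value Theorem, f takes the value 0 somewhere in the open interval.

Yes, f has a root in the interval.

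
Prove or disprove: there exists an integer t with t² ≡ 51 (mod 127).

Apply Euler's criterion with the prime 127: 51 is a quadratic residue iff 51^63 ≡ 1 (mod 127), and a non-residue iff it is ≡ −1.
Squaring successively (mod 127): 51^2 = 2601 ≡ 61; 51^4 ≡ 61² = 3721 ≡ 38; 51^8 ≡ 38² = 1444 ≡ 47; 51^16 ≡ 47² = 2209 ≡ 50; 51^32 ≡ 50² = 2500 ≡ 87.
Since 63 = 32 + 16 + 8 + 4 + 2 + 1, 51^63 ≡ 87 · 50 · 47 · 38 · 61 · 51; multiplying out mod 127: 87·50 = 4350 ≡ 32, then 32·47 = 1504 ≡ 107, then 107·38 = 4066 ≡ 2, then 2·61 = 122 ≡ 122, then 122·51 = 6222 ≡ 126. Thus 51^63 ≡ 126 ≡ −1 (mod 127).
By Euler's criterion 51 is a quadratic non-residue mod 127: no t satisfies t² ≡ 51 (mod 127).

No such integer exists.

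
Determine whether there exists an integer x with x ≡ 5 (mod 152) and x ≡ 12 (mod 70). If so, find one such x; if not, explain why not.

No, no such integer exists.

Both moduli are multiples of 2 = gcd(152, 70), so any solution would satisfy x ≡ 5 and x ≡ 12 modulo 2 simultaneously.
However 5 ≡ 1 and 12 ≡ 0 (mod 2), and 1 ≠ 0.
Therefore no such x exists.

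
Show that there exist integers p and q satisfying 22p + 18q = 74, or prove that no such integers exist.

Every value of 22p + 18q is a multiple of gcd(22, 18) = 2; since 2 ∣ 74, solutions exist.
Dividing through by 2 reduces the equation to 11p + 9q = 37.
Euclidean algorithm: 11 = 1·9 + 2, 9 = 4·2 + 1, 2 = 2·1 + 0.
Back-substituting, 1 = 9 − 4·2 = 9 − 4·(11 − 1·9) = −4·11 + 5·9; that is, 11·(-4) + 9·5 = 1.
Scaling by 37 gives the particular solution (p, q) = (-148, 185).
Adding 17·9 to p and subtracting 17·11 from q gives the tidier solution (5, -2).
Check: 22·5 + 18·(-2) = 110 − 36 = 74. ✓

p = 5, q = -2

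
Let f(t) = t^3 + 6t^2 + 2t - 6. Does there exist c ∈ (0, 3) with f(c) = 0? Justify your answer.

Yes, f has a root in the interval.

f(0) = -6 and f(3) = 81, which have opposite signs.
As a polynomial, f is continuous on every closed interval.
By the Intermediate Value Theorem f must vanish at some point of (0, 3).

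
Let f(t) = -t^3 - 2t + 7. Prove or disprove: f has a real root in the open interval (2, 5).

Evaluate at the endpoints: f(2) = -5, f(5) = -128 — same sign (negative).
The derivative f'(t) = -3t^2 - 2 is a quadratic with discriminant 0² − 4·(-3)·(-2) = -24 < 0; it never vanishes, so it is always negative (sign of the leading coefficient).
So f is strictly decreasing; between 2 and 5 its values lie between f(2) = -5 and f(5) = -128, all negative. Therefore f has no root in (2, 5).

No such root exists.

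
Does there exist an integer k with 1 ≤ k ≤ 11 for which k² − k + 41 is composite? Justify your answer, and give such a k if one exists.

The values for k = 1, 2, …, 11 are 41, 43, 47, 53, 61, 71, 83, 97, 113, 131, 151, and each of these is prime.
So no value in the range makes the expression composite.

No, no such integer k in that range exists.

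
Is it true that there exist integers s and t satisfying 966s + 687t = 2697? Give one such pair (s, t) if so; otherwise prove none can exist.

Every value of 966s + 687t is a multiple of gcd(966, 687) = 3; since 3 ∣ 2697, solutions exist.
Dividing through by 3 reduces the equation to 322s + 229t = 899.
Dividing repeatedly: 322 = 1·229 + 93, 229 = 2·93 + 43, 93 = 2·43 + 7, 43 = 6·7 + 1, 7 = 7·1 + 0.
Unwinding: 1 = 43 − 6·7 = 43 − 6·(93 − 2·43) = −6·93 + 13·43 = −6·93 + 13·(229 − 2·93) = 13·229 − 32·93 = 13·229 − 32·(322 − 1·229) = −32·322 + 45·229, i.e. 322·(-32) + 229·45 = 1.
Multiplying through by 899: s = (-32)·899 = -28768, t = 45·899 = 40455 is a solution.
Shifting by a multiple of (229, −322) keeps it a solution: s = -28768 + 126·229 = 86, t = 40455 − 126·322 = -117.
Indeed 966·86 + 687·(-117) = 83076 − 80379 = 2697.

s = 86, t = -117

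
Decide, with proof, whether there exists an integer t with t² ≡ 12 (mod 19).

Squares mod 19 repeat after t = 9 (as (−t)² = t²); for t = 0..9 they are 0, 1, 4, 9, 16, 6, 17, 11, 7, 5.
The set of squares mod 19 is therefore {0, 1, 4, 5, 6, 7, 9, 11, 16, 17}, which does not contain 12.
Hence no integer t has t² ≡ 12 (mod 19).

No, no such integer exists.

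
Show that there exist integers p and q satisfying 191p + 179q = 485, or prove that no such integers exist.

p = 115, q = -120

Since gcd(191, 179) = 1, every integer is an integer combination of 191 and 179.
Euclidean algorithm: 191 = 1·179 + 12, 179 = 14·12 + 11, 12 = 1·11 + 1, 11 = 11·1 + 0.
Unwinding: 1 = 12 − 1·11 = 12 − (179 − 14·12) = −179 + 15·12 = −179 + 15·(191 − 1·179) = 15·191 − 16·179, i.e. 191·15 + 179·(-16) = 1.
Scaling by 485 gives the particular solution (p, q) = (7275, -7760).
Shifting by a multiple of (179, −191) keeps it a solution: p = 7275 − 40·179 = 115, q = -7760 + 40·191 = -120.
Indeed 191·115 + 179·(-120) = 21965 − 21480 = 485.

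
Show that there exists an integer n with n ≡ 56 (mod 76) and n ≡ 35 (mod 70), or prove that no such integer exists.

gcd(76, 70) = 2. If n ≡ 56 (mod 76) and n ≡ 35 (mod 70), then n ≡ 56 (mod 2) and n ≡ 35 (mod 2).
These are incompatible: 56 − 35 = 21 is not divisible by 2.
So no integer satisfies both congruences.

There is no such integer.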